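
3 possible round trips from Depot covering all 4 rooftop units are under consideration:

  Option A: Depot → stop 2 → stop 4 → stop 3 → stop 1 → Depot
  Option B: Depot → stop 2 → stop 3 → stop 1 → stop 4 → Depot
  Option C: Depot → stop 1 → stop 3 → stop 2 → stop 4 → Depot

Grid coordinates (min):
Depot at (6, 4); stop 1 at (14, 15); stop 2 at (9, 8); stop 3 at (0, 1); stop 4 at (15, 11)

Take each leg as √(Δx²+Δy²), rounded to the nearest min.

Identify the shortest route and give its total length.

Shortest is Option B, total 51 min.

Option A: 5 + 7 + 18 + 20 + 14 = 64
Option B: 5 + 11 + 20 + 4 + 11 = 51
Option C: 14 + 20 + 11 + 7 + 11 = 63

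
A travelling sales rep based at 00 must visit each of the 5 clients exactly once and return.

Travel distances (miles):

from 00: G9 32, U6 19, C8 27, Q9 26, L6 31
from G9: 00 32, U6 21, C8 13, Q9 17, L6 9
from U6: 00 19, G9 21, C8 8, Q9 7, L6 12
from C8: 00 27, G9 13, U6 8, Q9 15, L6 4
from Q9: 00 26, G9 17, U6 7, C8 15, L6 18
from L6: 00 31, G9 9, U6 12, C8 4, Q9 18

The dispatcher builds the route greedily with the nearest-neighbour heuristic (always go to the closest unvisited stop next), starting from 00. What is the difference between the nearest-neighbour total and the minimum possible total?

From 00: U6=19, Q9=26, C8=27, L6=31, G9=32 → choose U6 (19).
From U6: Q9=7, C8=8, L6=12, G9=21 → choose Q9 (7).
From Q9: C8=15, G9=17, L6=18 → choose C8 (15).
From C8: L6=4, G9=13 → choose L6 (4).
From L6: G9=9 → choose G9 (9).
NN route 00 → U6 → Q9 → C8 → L6 → G9 → 00 costs 86.
Optimal: 00 → U6 → C8 → L6 → G9 → Q9 → 00 costs 83 (by enumerating all 60 distinct tours).
Excess = 86 − 83 = 3.

The nearest-neighbour route is 3 miles longer than optimal.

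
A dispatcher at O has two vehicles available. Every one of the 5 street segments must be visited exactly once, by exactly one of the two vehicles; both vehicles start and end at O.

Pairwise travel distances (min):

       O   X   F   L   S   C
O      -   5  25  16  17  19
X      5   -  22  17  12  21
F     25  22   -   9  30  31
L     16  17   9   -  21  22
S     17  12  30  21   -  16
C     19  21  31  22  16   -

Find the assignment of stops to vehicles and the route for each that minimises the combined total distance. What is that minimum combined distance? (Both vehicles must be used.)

Try each way of splitting the stops between the two vehicles (each non-empty) and, for each split, find the best tour for each vehicle:
  {X} + {F, L, S, C}: 10 + 89 = 99
  {F} + {X, L, S, C}: 50 + 71 = 121
  {X, F} + {L, S, C}: 52 + 71 = 123
  {L} + {X, F, S, C}: 32 + 89 = 121
  {X, L} + {F, S, C}: 38 + 89 = 127
  {F, L} + {X, S, C}: 50 + 52 = 102
  … (15 splits in total)
Best: vehicle 1 O → X → O = 10; vehicle 2 O → F → L → C → S → O = 89; combined 99.

99 min — the smallest possible combined total.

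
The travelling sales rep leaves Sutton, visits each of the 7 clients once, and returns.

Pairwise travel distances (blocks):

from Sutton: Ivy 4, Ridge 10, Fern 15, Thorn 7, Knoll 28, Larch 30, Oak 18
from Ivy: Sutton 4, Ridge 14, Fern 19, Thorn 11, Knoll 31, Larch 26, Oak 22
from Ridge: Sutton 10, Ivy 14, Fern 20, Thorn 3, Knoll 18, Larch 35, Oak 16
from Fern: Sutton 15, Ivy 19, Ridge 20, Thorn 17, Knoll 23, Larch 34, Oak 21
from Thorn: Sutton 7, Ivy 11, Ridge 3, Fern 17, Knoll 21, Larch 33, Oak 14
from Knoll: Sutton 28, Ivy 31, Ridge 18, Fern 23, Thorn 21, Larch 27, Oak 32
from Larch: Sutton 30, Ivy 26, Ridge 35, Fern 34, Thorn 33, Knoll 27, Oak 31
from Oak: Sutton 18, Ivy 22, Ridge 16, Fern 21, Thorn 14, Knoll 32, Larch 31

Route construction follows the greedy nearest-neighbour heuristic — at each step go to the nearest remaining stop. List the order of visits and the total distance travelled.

Total distance 135 blocks via the nearest-neighbour route Sutton → Ivy → Thorn → Ridge → Oak → Fern → Knoll → Larch → Sutton.

From Sutton: distances to unvisited — Ivy=4, Thorn=7, Ridge=10, Fern=15, Oak=18, Knoll=28, Larch=30. Nearest is Ivy (4).
From Ivy: distances to unvisited — Thorn=11, Ridge=14, Fern=19, Oak=22, Larch=26, Knoll=31. Nearest is Thorn (11).
From Thorn: distances to unvisited — Ridge=3, Oak=14, Fern=17, Knoll=21, Larch=33. Nearest is Ridge (3).
From Ridge: distances to unvisited — Oak=16, Knoll=18, Fern=20, Larch=35. Nearest is Oak (16).
From Oak: distances to unvisited — Fern=21, Larch=31, Knoll=32. Nearest is Fern (21).
From Fern: distances to unvisited — Knoll=23, Larch=34. Nearest is Knoll (23).
From Knoll: distances to unvisited — Larch=27. Nearest is Larch (27).
Return Larch→Sutton: 30.
Total = 4 + 11 + 3 + 16 + 21 + 23 + 27 + 30 = 135.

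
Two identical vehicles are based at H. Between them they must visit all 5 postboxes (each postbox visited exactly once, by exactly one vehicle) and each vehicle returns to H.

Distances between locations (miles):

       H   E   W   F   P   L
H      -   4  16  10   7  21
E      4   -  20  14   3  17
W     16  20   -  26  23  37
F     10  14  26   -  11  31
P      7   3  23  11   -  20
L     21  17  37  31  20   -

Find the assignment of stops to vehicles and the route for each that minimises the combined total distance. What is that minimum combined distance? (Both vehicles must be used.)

Check every non-empty split of the stops between the two vehicles; for each half take its own optimal tour:
  {E} + {W, F, P, L}: 8 + 94 = 102
  {W} + {E, F, P, L}: 32 + 62 = 94
  {E, W} + {F, P, L}: 40 + 62 = 102
  {F} + {E, W, P, L}: 20 + 80 = 100
  {E, F} + {W, P, L}: 28 + 80 = 108
  {W, F} + {E, P, L}: 52 + 48 = 100
  … (15 splits in total)
Best: vehicle 1 H → W → H = 32; vehicle 2 H → E → L → P → F → H = 62; combined 94.

94 miles — the smallest possible combined total.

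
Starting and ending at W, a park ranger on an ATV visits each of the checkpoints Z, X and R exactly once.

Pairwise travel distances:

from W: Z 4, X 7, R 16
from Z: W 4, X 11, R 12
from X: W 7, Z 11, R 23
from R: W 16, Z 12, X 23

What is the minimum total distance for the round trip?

With 3 stops there are 3!/2 = 3 distinct round trips (a route and its reverse cost the same).
W-Z-X-R-W: 4+11+23+16 = 54
W-Z-R-X-W: 4+12+23+7 = 46
W-X-Z-R-W: 7+11+12+16 = 46
The minimum is 46.
One optimal route: W → Z → R → X → W (or its reverse).

Minimum total distance: 46.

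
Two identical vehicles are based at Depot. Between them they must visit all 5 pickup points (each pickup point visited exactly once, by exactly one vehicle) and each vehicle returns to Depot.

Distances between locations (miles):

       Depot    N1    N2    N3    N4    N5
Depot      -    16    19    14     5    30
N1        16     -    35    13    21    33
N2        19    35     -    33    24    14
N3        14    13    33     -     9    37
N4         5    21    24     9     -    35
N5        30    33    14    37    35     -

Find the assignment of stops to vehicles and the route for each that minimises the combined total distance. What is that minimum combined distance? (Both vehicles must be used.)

Minimum combined distance: 103 miles.

Try each way of splitting the stops between the two vehicles (each non-empty) and, for each split, find the best tour for each vehicle:
  {N1} + {N2, N3, N4, N5}: 32 + 84 = 116
  {N2} + {N1, N3, N4, N5}: 38 + 90 = 128
  {N1, N2} + {N3, N4, N5}: 70 + 81 = 151
  {N3} + {N1, N2, N4, N5}: 28 + 92 = 120
  {N1, N3} + {N2, N4, N5}: 43 + 73 = 116
  {N2, N3} + {N1, N4, N5}: 66 + 89 = 155
  … (15 splits in total)
  {N4} + {N1, N2, N3, N5}: 10 + 93 = 103  ← best
Best: vehicle 1 Depot → N4 → Depot = 10; vehicle 2 Depot → N2 → N5 → N1 → N3 → Depot = 93; combined 103.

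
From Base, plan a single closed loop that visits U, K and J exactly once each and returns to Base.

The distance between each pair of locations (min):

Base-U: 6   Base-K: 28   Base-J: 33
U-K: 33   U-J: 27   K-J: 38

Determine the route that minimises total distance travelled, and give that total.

With 3 stops there are 3!/2 = 3 distinct round trips (a route and its reverse cost the same).
Base-U-K-J-Base: 6+33+38+33 = 110
Base-U-J-K-Base: 6+27+38+28 = 99
Base-K-U-J-Base: 28+33+27+33 = 121
The minimum is 99.
One optimal route: Base → U → J → K → Base (or its reverse).

Minimum total distance: 99 min.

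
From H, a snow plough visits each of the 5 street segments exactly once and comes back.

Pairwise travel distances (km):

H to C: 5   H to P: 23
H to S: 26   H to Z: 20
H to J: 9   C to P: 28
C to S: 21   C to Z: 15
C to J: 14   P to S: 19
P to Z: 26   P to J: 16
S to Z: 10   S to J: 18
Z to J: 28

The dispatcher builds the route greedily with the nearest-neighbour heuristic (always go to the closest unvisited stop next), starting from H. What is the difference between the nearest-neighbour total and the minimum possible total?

H: C=5, J=9, Z=20, P=23, S=26 ⇒ C
C: J=14, Z=15, S=21, P=28 ⇒ J
J: P=16, S=18, Z=28 ⇒ P
P: S=19, Z=26 ⇒ S
S: Z=10 ⇒ Z
NN route H → C → J → P → S → Z → H costs 84.
Optimal: H → C → Z → S → P → J → H costs 74 (by enumerating all 60 distinct tours).
Excess = 84 − 74 = 10.

10 km longer than the optimal tour.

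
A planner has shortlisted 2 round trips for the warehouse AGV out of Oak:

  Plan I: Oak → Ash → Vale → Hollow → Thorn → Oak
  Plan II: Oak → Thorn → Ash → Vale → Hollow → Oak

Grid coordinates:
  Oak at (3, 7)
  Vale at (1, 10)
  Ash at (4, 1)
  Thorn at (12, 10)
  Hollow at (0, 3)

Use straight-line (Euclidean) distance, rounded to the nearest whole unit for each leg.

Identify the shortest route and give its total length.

Shortest is Plan II, total 42.

Plan I: 6 + 9 + 7 + 14 + 9 = 45
Plan II: 9 + 12 + 9 + 7 + 5 = 42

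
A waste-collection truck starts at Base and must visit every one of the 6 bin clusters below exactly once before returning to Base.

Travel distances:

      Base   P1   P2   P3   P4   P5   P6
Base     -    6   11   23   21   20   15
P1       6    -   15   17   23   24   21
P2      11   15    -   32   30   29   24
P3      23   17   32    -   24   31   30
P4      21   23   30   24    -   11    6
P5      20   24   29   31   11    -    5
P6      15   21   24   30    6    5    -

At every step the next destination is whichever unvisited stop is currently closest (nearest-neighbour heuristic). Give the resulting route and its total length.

Nearest-neighbour total = 108; route Base → P1 → P2 → P6 → P5 → P4 → P3 → Base.

From Base: distances to unvisited — P1=6, P2=11, P6=15, P5=20, P4=21, P3=23. Nearest is P1 (6).
From P1: distances to unvisited — P2=15, P3=17, P6=21, P4=23, P5=24. Nearest is P2 (15).
From P2: distances to unvisited — P6=24, P5=29, P4=30, P3=32. Nearest is P6 (24).
From P6: distances to unvisited — P5=5, P4=6, P3=30. Nearest is P5 (5).
From P5: distances to unvisited — P4=11, P3=31. Nearest is P4 (11).
From P4: distances to unvisited — P3=24. Nearest is P3 (24).
Return P3→Base: 23.
Total = 6 + 15 + 24 + 5 + 11 + 24 + 23 = 108.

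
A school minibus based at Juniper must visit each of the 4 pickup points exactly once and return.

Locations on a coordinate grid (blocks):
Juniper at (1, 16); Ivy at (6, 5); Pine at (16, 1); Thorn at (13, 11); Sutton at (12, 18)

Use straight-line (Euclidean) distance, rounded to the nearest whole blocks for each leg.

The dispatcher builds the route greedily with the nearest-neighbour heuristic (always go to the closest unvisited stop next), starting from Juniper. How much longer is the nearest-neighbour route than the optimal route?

Juniper: Sutton=11, Ivy=12, Thorn=13, Pine=21 ⇒ Sutton
Sutton: Thorn=7, Ivy=14, Pine=17 ⇒ Thorn
Thorn: Ivy=9, Pine=10 ⇒ Ivy
Ivy: Pine=11 ⇒ Pine
NN route Juniper → Sutton → Thorn → Ivy → Pine → Juniper costs 59.
Optimal: Juniper → Ivy → Pine → Thorn → Sutton → Juniper costs 51 (by enumerating all 12 distinct tours).
Excess = 59 − 51 = 8.

8 blocks longer than the optimal tour.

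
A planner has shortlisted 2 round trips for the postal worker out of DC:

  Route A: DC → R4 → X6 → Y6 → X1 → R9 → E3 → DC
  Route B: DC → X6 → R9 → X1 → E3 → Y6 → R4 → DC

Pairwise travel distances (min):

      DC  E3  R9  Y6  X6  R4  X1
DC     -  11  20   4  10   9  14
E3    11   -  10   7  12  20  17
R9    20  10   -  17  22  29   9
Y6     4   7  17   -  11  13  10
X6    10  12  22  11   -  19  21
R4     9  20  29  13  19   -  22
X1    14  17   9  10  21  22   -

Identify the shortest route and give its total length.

Route A: 9 + 19 + 11 + 10 + 9 + 10 + 11 = 79
Route B: 10 + 22 + 9 + 17 + 7 + 13 + 9 = 87

Shortest is Route A, total 79 min.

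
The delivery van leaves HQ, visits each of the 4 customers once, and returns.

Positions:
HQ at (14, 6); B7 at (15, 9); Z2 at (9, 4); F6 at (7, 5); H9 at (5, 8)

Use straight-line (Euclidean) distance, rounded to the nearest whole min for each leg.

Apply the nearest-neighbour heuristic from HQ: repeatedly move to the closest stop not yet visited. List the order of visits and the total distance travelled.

Nearest-neighbour total = 26 min; route HQ → B7 → Z2 → F6 → H9 → HQ.

At HQ the remaining stops are B7 3, Z2 5, F6 7, H9 9; go to B7.
At B7 the remaining stops are Z2 8, F6 9, H9 10; go to Z2.
At Z2 the remaining stops are F6 2, H9 6; go to F6.
At F6 the remaining stops are H9 4; go to H9.
Return H9→HQ: 9.
Total = 3 + 8 + 2 + 4 + 9 = 26.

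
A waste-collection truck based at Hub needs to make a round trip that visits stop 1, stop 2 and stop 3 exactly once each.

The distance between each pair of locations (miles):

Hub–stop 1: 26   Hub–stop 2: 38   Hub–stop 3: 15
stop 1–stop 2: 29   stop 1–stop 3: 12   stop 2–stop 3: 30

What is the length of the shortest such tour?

Minimum total distance: 94 miles.

With 3 stops there are 3!/2 = 3 distinct round trips (a route and its reverse cost the same).
Hub → stop 1 → stop 2 → stop 3 → Hub: 26+29+30+15 = 100
Hub → stop 1 → stop 3 → stop 2 → Hub: 26+12+30+38 = 106
Hub → stop 2 → stop 1 → stop 3 → Hub: 38+29+12+15 = 94
The minimum is 94.
One optimal route: Hub → stop 2 → stop 1 → stop 3 → Hub (or its reverse).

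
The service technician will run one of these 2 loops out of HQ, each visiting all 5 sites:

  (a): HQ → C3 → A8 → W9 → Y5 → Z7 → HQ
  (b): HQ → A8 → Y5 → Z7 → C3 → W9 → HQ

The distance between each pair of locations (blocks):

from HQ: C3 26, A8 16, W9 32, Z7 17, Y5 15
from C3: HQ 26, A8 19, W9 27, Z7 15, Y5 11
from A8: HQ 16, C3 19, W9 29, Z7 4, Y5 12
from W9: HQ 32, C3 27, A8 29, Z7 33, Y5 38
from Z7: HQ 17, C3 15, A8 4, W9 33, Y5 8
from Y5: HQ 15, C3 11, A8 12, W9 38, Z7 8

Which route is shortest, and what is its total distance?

110 blocks — (b) is the shortest.

(a): 26 + 19 + 29 + 38 + 8 + 17 = 137
(b): 16 + 12 + 8 + 15 + 27 + 32 = 110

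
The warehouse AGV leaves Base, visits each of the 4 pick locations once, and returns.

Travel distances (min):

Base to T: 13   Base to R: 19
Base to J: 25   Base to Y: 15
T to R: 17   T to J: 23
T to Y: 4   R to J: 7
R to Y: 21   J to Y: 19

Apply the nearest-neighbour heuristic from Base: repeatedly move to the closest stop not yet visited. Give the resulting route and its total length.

From Base: distances to unvisited — T=13, Y=15, R=19, J=25. Nearest is T (13).
From T: distances to unvisited — Y=4, R=17, J=23. Nearest is Y (4).
From Y: distances to unvisited — J=19, R=21. Nearest is J (19).
From J: distances to unvisited — R=7. Nearest is R (7).
Return R→Base: 19.
Total = 13 + 4 + 19 + 7 + 19 = 62.

Total distance 62 min via the nearest-neighbour route Base → T → Y → J → R → Base.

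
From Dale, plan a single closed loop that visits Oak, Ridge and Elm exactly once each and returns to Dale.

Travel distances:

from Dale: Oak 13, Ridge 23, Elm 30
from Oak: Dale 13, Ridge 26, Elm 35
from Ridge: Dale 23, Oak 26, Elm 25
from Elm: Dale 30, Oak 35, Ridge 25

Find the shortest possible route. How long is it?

Shortest round trip = 94.

Dale-Oak-Ridge-Elm-Dale: 13+26+25+30 = 94
Dale-Oak-Elm-Ridge-Dale: 13+35+25+23 = 96
Dale-Ridge-Oak-Elm-Dale: 23+26+35+30 = 114
The minimum is 94.
One optimal route: Dale → Oak → Ridge → Elm → Dale (or its reverse).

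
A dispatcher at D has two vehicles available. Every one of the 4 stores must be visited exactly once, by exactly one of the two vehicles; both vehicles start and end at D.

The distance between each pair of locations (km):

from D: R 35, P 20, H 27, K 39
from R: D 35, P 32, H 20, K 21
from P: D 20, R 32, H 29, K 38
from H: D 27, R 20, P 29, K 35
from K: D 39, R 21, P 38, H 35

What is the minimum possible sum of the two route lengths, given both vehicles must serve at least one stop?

Try each way of splitting the stops between the two vehicles (each non-empty) and, for each split, find the best tour for each vehicle:
  {R} + {P, H, K}: 70 + 120 = 190
  {P} + {R, H, K}: 40 + 107 = 147
  {R, P} + {H, K}: 87 + 101 = 188
  {H} + {R, P, K}: 54 + 112 = 166
  {R, H} + {P, K}: 82 + 97 = 179
  {P, H} + {R, K}: 76 + 95 = 171
  … (7 splits in total)
Best: vehicle 1 D → P → D = 40; vehicle 2 D → H → R → K → D = 107; combined 147.

147 km — the smallest possible combined total.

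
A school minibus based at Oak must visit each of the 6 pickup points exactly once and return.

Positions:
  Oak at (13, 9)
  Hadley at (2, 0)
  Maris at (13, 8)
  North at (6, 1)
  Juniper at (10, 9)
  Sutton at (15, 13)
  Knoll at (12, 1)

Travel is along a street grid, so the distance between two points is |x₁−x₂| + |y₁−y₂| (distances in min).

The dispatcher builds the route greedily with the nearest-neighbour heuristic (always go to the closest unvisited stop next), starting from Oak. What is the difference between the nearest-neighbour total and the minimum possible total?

Oak: Maris=1, Juniper=3, Sutton=6, Knoll=9, North=15, Hadley=20 ⇒ Maris
Maris: Juniper=4, Sutton=7, Knoll=8, North=14, Hadley=19 ⇒ Juniper
Juniper: Sutton=9, Knoll=10, North=12, Hadley=17 ⇒ Sutton
Sutton: Knoll=15, North=21, Hadley=26 ⇒ Knoll
Knoll: North=6, Hadley=11 ⇒ North
North: Hadley=5 ⇒ Hadley
NN route Oak → Maris → Juniper → Sutton → Knoll → North → Hadley → Oak costs 60.
Optimal: Oak → Maris → Knoll → Hadley → North → Juniper → Sutton → Oak costs 52 (by enumerating all 360 distinct tours).
Excess = 60 − 52 = 8.

Excess over optimum: 8 min.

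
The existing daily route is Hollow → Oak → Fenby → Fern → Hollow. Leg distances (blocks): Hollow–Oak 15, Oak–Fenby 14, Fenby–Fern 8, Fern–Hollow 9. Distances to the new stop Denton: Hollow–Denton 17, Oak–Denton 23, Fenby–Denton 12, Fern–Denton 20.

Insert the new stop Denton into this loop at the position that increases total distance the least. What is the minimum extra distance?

Adding 21 blocks by placing Denton on the Oak–Fenby leg.

Insertion cost between consecutive stops i–j is d(i,Denton) + d(Denton,j) − d(i,j):
  between Hollow and Oak: 17 + 23 − 15 = 25
  between Oak and Fenby: 23 + 12 − 14 = 21
  between Fenby and Fern: 12 + 20 − 8 = 24
  between Fern and Hollow: 20 + 17 − 9 = 28
Cheapest insertion is between Oak and Fenby, adding 21.
New total = 46 + 21 = 67.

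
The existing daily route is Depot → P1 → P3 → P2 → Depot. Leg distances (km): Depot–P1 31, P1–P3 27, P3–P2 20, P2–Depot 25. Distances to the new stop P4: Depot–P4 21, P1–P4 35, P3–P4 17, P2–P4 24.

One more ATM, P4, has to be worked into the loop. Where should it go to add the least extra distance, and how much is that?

Insertion cost between consecutive stops i–j is d(i,P4) + d(P4,j) − d(i,j):
  between Depot and P1: 21 + 35 − 31 = 25
  between P1 and P3: 35 + 17 − 27 = 25
  between P3 and P2: 17 + 24 − 20 = 21
  between P2 and Depot: 24 + 21 − 25 = 20
Cheapest insertion is between P2 and Depot, adding 20.
New total = 103 + 20 = 123.

Adding 20 km by placing P4 on the P2–Depot leg.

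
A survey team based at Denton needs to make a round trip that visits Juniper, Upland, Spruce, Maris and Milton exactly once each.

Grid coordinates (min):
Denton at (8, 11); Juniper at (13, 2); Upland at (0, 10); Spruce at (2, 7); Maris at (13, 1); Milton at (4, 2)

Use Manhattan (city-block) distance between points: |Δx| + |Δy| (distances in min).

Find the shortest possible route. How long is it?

Denton→Juniper→Upland→Spruce→Maris→Milton→Denton: 14+21+5+17+10+13 = 80
Denton→Juniper→Upland→Spruce→Milton→Maris→Denton: 14+21+5+7+10+15 = 72
Denton→Juniper→Upland→Maris→Spruce→Milton→Denton: 14+21+22+17+7+13 = 94
Denton→Juniper→Upland→Maris→Milton→Spruce→Denton: 14+21+22+10+7+10 = 84
Denton→Juniper→Upland→Milton→Spruce→Maris→Denton: 14+21+12+7+17+15 = 86
Denton→Juniper→Upland→Milton→Maris→Spruce→Denton: 14+21+12+10+17+10 = 84
Denton→Juniper→Spruce→Upland→Maris→Milton→Denton: 14+16+5+22+10+13 = 80
Denton→Juniper→Spruce→Upland→Milton→Maris→Denton: 14+16+5+12+10+15 = 72
Denton→Juniper→Spruce→Maris→Upland→Milton→Denton: 14+16+17+22+12+13 = 94
Denton→Juniper→Spruce→Maris→Milton→Upland→Denton: 14+16+17+10+12+9 = 78
Denton→Juniper→Spruce→Milton→Upland→Maris→Denton: 14+16+7+12+22+15 = 86
Denton→Juniper→Spruce→Milton→Maris→Upland→Denton: 14+16+7+10+22+9 = 78
Denton→Juniper→Maris→Upland→Spruce→Milton→Denton: 14+1+22+5+7+13 = 62
Denton→Juniper→Maris→Upland→Milton→Spruce→Denton: 14+1+22+12+7+10 = 66
… (46 more)
Denton→Juniper→Maris→Milton→Spruce→Upland→Denton: 14+1+10+7+5+9 = 46  ← best
The minimum is 46.
One optimal route: Denton → Juniper → Maris → Milton → Spruce → Upland → Denton (or its reverse).

Shortest round trip = 46 min.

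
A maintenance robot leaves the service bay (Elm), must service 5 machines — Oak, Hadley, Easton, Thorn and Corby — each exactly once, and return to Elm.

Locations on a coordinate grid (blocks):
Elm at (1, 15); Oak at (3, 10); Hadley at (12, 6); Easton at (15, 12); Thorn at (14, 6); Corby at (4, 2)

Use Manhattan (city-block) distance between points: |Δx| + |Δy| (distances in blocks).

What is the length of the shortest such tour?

Shortest round trip = 54 blocks.

There are 60 distinct closed tours to check (reversals are equivalent).
Elm → Oak → Hadley → Easton → Thorn → Corby → Elm: 7+13+9+7+14+16 = 66
Elm → Oak → Hadley → Easton → Corby → Thorn → Elm: 7+13+9+21+14+22 = 86
Elm → Oak → Hadley → Thorn → Easton → Corby → Elm: 7+13+2+7+21+16 = 66
Elm → Oak → Hadley → Thorn → Corby → Easton → Elm: 7+13+2+14+21+17 = 74
Elm → Oak → Hadley → Corby → Easton → Thorn → Elm: 7+13+12+21+7+22 = 82
Elm → Oak → Hadley → Corby → Thorn → Easton → Elm: 7+13+12+14+7+17 = 70
Elm → Oak → Easton → Hadley → Thorn → Corby → Elm: 7+14+9+2+14+16 = 62
Elm → Oak → Easton → Hadley → Corby → Thorn → Elm: 7+14+9+12+14+22 = 78
Elm → Oak → Easton → Thorn → Hadley → Corby → Elm: 7+14+7+2+12+16 = 58
Elm → Oak → Easton → Thorn → Corby → Hadley → Elm: 7+14+7+14+12+20 = 74
Elm → Oak → Easton → Corby → Hadley → Thorn → Elm: 7+14+21+12+2+22 = 78
Elm → Oak → Easton → Corby → Thorn → Hadley → Elm: 7+14+21+14+2+20 = 78
Elm → Oak → Thorn → Hadley → Easton → Corby → Elm: 7+15+2+9+21+16 = 70
Elm → Oak → Thorn → Hadley → Corby → Easton → Elm: 7+15+2+12+21+17 = 74
… (46 more)
Elm → Oak → Corby → Hadley → Thorn → Easton → Elm: 7+9+12+2+7+17 = 54  ← best
The minimum is 54.
One optimal route: Elm → Oak → Corby → Hadley → Thorn → Easton → Elm (or its reverse).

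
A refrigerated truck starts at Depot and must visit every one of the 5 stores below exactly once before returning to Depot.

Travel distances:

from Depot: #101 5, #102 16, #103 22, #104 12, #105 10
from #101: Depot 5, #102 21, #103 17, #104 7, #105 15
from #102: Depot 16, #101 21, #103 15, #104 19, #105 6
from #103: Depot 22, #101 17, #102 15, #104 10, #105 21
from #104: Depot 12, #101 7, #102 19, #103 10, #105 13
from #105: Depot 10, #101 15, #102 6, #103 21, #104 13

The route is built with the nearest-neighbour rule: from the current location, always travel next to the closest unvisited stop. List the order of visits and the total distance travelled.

From Depot: distances to unvisited — #101=5, #105=10, #104=12, #102=16, #103=22. Nearest is #101 (5).
From #101: distances to unvisited — #104=7, #105=15, #103=17, #102=21. Nearest is #104 (7).
From #104: distances to unvisited — #103=10, #105=13, #102=19. Nearest is #103 (10).
From #103: distances to unvisited — #102=15, #105=21. Nearest is #102 (15).
From #102: distances to unvisited — #105=6. Nearest is #105 (6).
Return #105→Depot: 10.
Total = 5 + 7 + 10 + 15 + 6 + 10 = 53.

Total distance 53 via the nearest-neighbour route Depot → #101 → #104 → #103 → #102 → #105 → Depot.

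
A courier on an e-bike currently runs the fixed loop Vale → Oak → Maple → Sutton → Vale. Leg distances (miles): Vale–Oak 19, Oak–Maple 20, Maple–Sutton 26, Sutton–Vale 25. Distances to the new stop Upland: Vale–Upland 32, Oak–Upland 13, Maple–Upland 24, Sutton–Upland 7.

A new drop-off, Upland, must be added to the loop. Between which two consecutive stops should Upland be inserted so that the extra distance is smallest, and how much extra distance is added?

Minimum extra distance: 5 miles, inserting Upland between Maple and Sutton.

Insertion cost between consecutive stops i–j is d(i,Upland) + d(Upland,j) − d(i,j):
  between Vale and Oak: 32 + 13 − 19 = 26
  between Oak and Maple: 13 + 24 − 20 = 17
  between Maple and Sutton: 24 + 7 − 26 = 5
  between Sutton and Vale: 7 + 32 − 25 = 14
Cheapest insertion is between Maple and Sutton, adding 5.
New total = 90 + 5 = 95.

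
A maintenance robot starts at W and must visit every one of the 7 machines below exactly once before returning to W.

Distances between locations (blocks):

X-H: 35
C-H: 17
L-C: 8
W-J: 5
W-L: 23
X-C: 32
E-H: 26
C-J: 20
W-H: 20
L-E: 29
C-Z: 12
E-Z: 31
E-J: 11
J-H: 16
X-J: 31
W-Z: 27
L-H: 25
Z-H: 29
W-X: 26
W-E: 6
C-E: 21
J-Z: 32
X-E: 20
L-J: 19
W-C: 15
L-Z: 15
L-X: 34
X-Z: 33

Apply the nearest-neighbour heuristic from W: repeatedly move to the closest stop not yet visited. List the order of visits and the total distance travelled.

From W: distances to unvisited — J=5, E=6, C=15, H=20, L=23, X=26, Z=27. Nearest is J (5).
From J: distances to unvisited — E=11, H=16, L=19, C=20, X=31, Z=32. Nearest is E (11).
From E: distances to unvisited — X=20, C=21, H=26, L=29, Z=31. Nearest is X (20).
From X: distances to unvisited — C=32, Z=33, L=34, H=35. Nearest is C (32).
From C: distances to unvisited — L=8, Z=12, H=17. Nearest is L (8).
From L: distances to unvisited — Z=15, H=25. Nearest is Z (15).
From Z: distances to unvisited — H=29. Nearest is H (29).
Return H→W: 20.
Total = 5 + 11 + 20 + 32 + 8 + 15 + 29 + 20 = 140.

Total distance 140 blocks via the nearest-neighbour route W → J → E → X → C → L → Z → H → W.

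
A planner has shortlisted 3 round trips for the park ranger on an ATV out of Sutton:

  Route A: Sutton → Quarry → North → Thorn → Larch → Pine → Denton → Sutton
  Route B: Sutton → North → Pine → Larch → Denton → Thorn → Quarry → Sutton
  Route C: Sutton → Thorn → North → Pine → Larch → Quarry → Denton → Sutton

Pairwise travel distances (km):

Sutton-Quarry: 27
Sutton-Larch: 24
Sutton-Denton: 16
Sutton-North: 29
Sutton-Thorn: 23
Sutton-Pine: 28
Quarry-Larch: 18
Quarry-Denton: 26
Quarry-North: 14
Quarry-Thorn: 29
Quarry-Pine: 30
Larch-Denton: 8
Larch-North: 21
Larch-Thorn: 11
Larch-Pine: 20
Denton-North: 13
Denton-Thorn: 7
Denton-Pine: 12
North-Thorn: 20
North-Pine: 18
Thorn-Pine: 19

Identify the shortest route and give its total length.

120 km — Route A is the shortest.

Route A: 27 + 14 + 20 + 11 + 20 + 12 + 16 = 120
Route B: 29 + 18 + 20 + 8 + 7 + 29 + 27 = 138
Route C: 23 + 20 + 18 + 20 + 18 + 26 + 16 = 141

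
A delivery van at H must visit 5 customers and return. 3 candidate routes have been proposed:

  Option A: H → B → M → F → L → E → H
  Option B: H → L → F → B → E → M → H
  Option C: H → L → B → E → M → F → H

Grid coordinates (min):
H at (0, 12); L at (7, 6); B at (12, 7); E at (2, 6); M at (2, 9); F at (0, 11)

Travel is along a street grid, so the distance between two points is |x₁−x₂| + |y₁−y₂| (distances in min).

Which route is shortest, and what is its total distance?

Shortest is Option C, total 38 min.

Option A: 17 + 12 + 4 + 12 + 5 + 8 = 58
Option B: 13 + 12 + 16 + 11 + 3 + 5 = 60
Option C: 13 + 6 + 11 + 3 + 4 + 1 = 38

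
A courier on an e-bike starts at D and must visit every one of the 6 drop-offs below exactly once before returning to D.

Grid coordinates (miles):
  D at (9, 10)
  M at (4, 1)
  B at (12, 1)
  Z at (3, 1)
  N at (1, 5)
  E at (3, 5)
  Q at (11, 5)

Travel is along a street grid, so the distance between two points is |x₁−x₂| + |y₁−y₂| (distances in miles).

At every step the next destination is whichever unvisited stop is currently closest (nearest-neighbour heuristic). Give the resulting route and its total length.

40 miles along D → Q → B → M → Z → E → N → D.

From D: distances to unvisited — Q=7, E=11, B=12, N=13, M=14, Z=15. Nearest is Q (7).
From Q: distances to unvisited — B=5, E=8, N=10, M=11, Z=12. Nearest is B (5).
From B: distances to unvisited — M=8, Z=9, E=13, N=15. Nearest is M (8).
From M: distances to unvisited — Z=1, E=5, N=7. Nearest is Z (1).
From Z: distances to unvisited — E=4, N=6. Nearest is E (4).
From E: distances to unvisited — N=2. Nearest is N (2).
Return N→D: 13.
Total = 7 + 5 + 8 + 1 + 4 + 2 + 13 = 40.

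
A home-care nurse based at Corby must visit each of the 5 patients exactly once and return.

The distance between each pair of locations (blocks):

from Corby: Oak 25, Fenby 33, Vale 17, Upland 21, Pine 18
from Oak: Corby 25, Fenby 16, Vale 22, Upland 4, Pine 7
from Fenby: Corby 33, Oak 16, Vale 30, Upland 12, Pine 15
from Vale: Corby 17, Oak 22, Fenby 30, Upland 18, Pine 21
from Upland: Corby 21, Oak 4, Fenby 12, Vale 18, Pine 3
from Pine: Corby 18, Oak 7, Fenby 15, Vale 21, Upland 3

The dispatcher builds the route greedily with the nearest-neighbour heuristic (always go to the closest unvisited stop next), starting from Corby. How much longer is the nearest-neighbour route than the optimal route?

6 blocks longer than the optimal tour.

From Corby: Vale=17, Pine=18, Upland=21, Oak=25, Fenby=33 → choose Vale (17).
From Vale: Upland=18, Pine=21, Oak=22, Fenby=30 → choose Upland (18).
From Upland: Pine=3, Oak=4, Fenby=12 → choose Pine (3).
From Pine: Oak=7, Fenby=15 → choose Oak (7).
From Oak: Fenby=16 → choose Fenby (16).
NN route Corby → Vale → Upland → Pine → Oak → Fenby → Corby costs 94.
Optimal: Corby → Vale → Oak → Fenby → Upland → Pine → Corby costs 88 (by enumerating all 60 distinct tours).
Excess = 94 − 88 = 6.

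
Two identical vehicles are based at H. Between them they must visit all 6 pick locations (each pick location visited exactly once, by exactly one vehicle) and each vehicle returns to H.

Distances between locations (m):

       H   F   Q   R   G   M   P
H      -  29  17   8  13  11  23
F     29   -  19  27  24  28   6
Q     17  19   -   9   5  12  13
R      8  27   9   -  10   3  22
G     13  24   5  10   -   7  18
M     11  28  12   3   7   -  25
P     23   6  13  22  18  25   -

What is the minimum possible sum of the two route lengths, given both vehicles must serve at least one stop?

Minimum combined distance: 87 m.

Try each way of splitting the stops between the two vehicles (each non-empty) and, for each split, find the best tour for each vehicle:
  {F} + {Q, R, G, M, P}: 58 + 59 = 117
  {Q} + {F, R, G, M, P}: 34 + 71 = 105
  {F, Q} + {R, G, M, P}: 65 + 59 = 124
  {R} + {F, Q, G, M, P}: 16 + 71 = 87
  {F, R} + {Q, G, M, P}: 64 + 59 = 123
  {Q, R} + {F, G, M, P}: 34 + 71 = 105
  … (31 splits in total)
Best: vehicle 1 H → R → H = 16; vehicle 2 H → F → P → Q → G → M → H = 71; combined 87.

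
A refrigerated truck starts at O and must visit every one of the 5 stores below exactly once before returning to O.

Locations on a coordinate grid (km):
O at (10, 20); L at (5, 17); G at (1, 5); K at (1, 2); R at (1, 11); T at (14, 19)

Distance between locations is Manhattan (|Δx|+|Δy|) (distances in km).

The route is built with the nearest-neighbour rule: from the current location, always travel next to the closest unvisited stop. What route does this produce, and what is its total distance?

Total distance 62 km via the nearest-neighbour route O → T → L → R → G → K → O.

O → [T:5 / L:8 / R:18 / G:24 / K:27] → T (5)
T → [L:11 / R:21 / G:27 / K:30] → L (11)
L → [R:10 / G:16 / K:19] → R (10)
R → [G:6 / K:9] → G (6)
G → [K:3] → K (3)
Return K→O: 27.
Total = 5 + 11 + 10 + 6 + 3 + 27 = 62.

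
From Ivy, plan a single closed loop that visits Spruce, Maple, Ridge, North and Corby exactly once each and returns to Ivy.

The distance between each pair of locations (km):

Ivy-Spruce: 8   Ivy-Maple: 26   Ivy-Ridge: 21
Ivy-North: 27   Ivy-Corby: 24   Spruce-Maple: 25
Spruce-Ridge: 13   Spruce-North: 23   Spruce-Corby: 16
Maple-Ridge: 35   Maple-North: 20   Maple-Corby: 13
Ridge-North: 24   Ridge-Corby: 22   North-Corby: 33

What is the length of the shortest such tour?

Ivy-Spruce-Maple-Ridge-North-Corby-Ivy: 8+25+35+24+33+24 = 149
Ivy-Spruce-Maple-Ridge-Corby-North-Ivy: 8+25+35+22+33+27 = 150
Ivy-Spruce-Maple-North-Ridge-Corby-Ivy: 8+25+20+24+22+24 = 123
Ivy-Spruce-Maple-North-Corby-Ridge-Ivy: 8+25+20+33+22+21 = 129
Ivy-Spruce-Maple-Corby-Ridge-North-Ivy: 8+25+13+22+24+27 = 119
Ivy-Spruce-Maple-Corby-North-Ridge-Ivy: 8+25+13+33+24+21 = 124
Ivy-Spruce-Ridge-Maple-North-Corby-Ivy: 8+13+35+20+33+24 = 133
Ivy-Spruce-Ridge-Maple-Corby-North-Ivy: 8+13+35+13+33+27 = 129
Ivy-Spruce-Ridge-North-Maple-Corby-Ivy: 8+13+24+20+13+24 = 102
Ivy-Spruce-Ridge-North-Corby-Maple-Ivy: 8+13+24+33+13+26 = 117
Ivy-Spruce-Ridge-Corby-Maple-North-Ivy: 8+13+22+13+20+27 = 103
Ivy-Spruce-Ridge-Corby-North-Maple-Ivy: 8+13+22+33+20+26 = 122
Ivy-Spruce-North-Maple-Ridge-Corby-Ivy: 8+23+20+35+22+24 = 132
Ivy-Spruce-North-Maple-Corby-Ridge-Ivy: 8+23+20+13+22+21 = 107
… (46 more)
The minimum is 102.
One optimal route: Ivy → Spruce → Ridge → North → Maple → Corby → Ivy (or its reverse).

102 km — the shortest possible round trip.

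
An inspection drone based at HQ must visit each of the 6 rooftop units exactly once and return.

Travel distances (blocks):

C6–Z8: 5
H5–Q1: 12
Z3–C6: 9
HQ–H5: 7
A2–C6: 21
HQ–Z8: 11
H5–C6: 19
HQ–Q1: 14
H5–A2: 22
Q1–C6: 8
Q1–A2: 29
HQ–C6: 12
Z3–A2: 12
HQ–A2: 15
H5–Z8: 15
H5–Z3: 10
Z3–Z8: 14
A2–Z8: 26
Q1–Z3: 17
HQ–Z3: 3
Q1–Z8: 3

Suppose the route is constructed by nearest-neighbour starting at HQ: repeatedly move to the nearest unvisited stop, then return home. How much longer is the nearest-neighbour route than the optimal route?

From HQ: Z3=3, H5=7, Z8=11, C6=12, Q1=14, A2=15 → choose Z3 (3).
From Z3: C6=9, H5=10, A2=12, Z8=14, Q1=17 → choose C6 (9).
From C6: Z8=5, Q1=8, H5=19, A2=21 → choose Z8 (5).
From Z8: Q1=3, H5=15, A2=26 → choose Q1 (3).
From Q1: H5=12, A2=29 → choose H5 (12).
From H5: A2=22 → choose A2 (22).
NN route HQ → Z3 → C6 → Z8 → Q1 → H5 → A2 → HQ costs 69.
Optimal: HQ → H5 → Q1 → Z8 → C6 → Z3 → A2 → HQ costs 63 (by enumerating all 360 distinct tours).
Excess = 69 − 63 = 6.

The nearest-neighbour route is 6 blocks longer than optimal.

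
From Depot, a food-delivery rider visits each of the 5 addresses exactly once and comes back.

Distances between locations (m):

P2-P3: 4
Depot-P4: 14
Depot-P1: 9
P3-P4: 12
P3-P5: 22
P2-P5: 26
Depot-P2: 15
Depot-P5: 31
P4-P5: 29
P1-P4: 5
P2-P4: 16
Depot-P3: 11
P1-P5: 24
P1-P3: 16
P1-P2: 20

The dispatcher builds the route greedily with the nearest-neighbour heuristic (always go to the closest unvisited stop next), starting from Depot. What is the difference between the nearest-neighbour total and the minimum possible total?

Depot: P1=9, P3=11, P4=14, P2=15, P5=31 ⇒ P1
P1: P4=5, P3=16, P2=20, P5=24 ⇒ P4
P4: P3=12, P2=16, P5=29 ⇒ P3
P3: P2=4, P5=22 ⇒ P2
P2: P5=26 ⇒ P5
NN route Depot → P1 → P4 → P3 → P2 → P5 → Depot costs 87.
Optimal: Depot → P1 → P4 → P5 → P2 → P3 → Depot costs 84 (by enumerating all 60 distinct tours).
Excess = 87 − 84 = 3.

Excess over optimum: 3 m.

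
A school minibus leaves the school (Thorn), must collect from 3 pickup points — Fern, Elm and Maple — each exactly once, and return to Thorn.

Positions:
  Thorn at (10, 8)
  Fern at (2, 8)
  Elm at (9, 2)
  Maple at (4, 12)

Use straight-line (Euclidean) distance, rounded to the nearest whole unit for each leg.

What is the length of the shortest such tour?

With 3 stops there are 3!/2 = 3 distinct round trips (a route and its reverse cost the same).
Thorn→Fern→Elm→Maple→Thorn: 8+9+11+7 = 35
Thorn→Fern→Maple→Elm→Thorn: 8+4+11+6 = 29
Thorn→Elm→Fern→Maple→Thorn: 6+9+4+7 = 26
The minimum is 26.
One optimal route: Thorn → Elm → Fern → Maple → Thorn (or its reverse).

Shortest round trip = 26.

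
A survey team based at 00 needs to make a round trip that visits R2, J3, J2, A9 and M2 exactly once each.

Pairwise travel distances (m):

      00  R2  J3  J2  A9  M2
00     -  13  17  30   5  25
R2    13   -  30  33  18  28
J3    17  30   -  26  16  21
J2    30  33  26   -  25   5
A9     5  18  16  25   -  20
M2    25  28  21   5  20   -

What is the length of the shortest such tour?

Shortest round trip = 93 m.

With 5 stops there are 5!/2 = 60 distinct round trips (a route and its reverse cost the same).
00 → R2 → J3 → J2 → A9 → M2 → 00: 13+30+26+25+20+25 = 139
00 → R2 → J3 → J2 → M2 → A9 → 00: 13+30+26+5+20+5 = 99
00 → R2 → J3 → A9 → J2 → M2 → 00: 13+30+16+25+5+25 = 114
00 → R2 → J3 → A9 → M2 → J2 → 00: 13+30+16+20+5+30 = 114
00 → R2 → J3 → M2 → J2 → A9 → 00: 13+30+21+5+25+5 = 99
00 → R2 → J3 → M2 → A9 → J2 → 00: 13+30+21+20+25+30 = 139
00 → R2 → J2 → J3 → A9 → M2 → 00: 13+33+26+16+20+25 = 133
00 → R2 → J2 → J3 → M2 → A9 → 00: 13+33+26+21+20+5 = 118
00 → R2 → J2 → A9 → J3 → M2 → 00: 13+33+25+16+21+25 = 133
00 → R2 → J2 → A9 → M2 → J3 → 00: 13+33+25+20+21+17 = 129
00 → R2 → J2 → M2 → J3 → A9 → 00: 13+33+5+21+16+5 = 93
00 → R2 → J2 → M2 → A9 → J3 → 00: 13+33+5+20+16+17 = 104
00 → R2 → A9 → J3 → J2 → M2 → 00: 13+18+16+26+5+25 = 103
00 → R2 → A9 → J3 → M2 → J2 → 00: 13+18+16+21+5+30 = 103
… (46 more)
The minimum is 93.
One optimal route: 00 → R2 → J2 → M2 → J3 → A9 → 00 (or its reverse).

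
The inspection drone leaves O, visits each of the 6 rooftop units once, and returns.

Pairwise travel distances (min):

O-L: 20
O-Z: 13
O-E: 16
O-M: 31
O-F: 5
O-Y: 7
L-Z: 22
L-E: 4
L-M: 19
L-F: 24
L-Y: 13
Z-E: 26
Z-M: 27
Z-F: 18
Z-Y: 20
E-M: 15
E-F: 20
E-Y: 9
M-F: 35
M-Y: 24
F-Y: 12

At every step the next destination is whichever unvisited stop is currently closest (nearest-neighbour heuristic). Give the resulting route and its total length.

Total distance 89 min via the nearest-neighbour route O → F → Y → E → L → M → Z → O.

From O: distances to unvisited — F=5, Y=7, Z=13, E=16, L=20, M=31. Nearest is F (5).
From F: distances to unvisited — Y=12, Z=18, E=20, L=24, M=35. Nearest is Y (12).
From Y: distances to unvisited — E=9, L=13, Z=20, M=24. Nearest is E (9).
From E: distances to unvisited — L=4, M=15, Z=26. Nearest is L (4).
From L: distances to unvisited — M=19, Z=22. Nearest is M (19).
From M: distances to unvisited — Z=27. Nearest is Z (27).
Return Z→O: 13.
Total = 5 + 12 + 9 + 4 + 19 + 27 + 13 = 89.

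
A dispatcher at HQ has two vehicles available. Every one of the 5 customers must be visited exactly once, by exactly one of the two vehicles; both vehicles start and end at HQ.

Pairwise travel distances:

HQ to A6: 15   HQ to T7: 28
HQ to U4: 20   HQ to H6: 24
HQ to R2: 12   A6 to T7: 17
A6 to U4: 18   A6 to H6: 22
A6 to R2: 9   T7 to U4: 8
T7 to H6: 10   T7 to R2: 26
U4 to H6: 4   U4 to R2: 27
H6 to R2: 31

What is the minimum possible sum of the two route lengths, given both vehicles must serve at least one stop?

90 — the smallest possible combined total.

Check every non-empty split of the stops between the two vehicles; for each half take its own optimal tour:
  {A6} + {T7, U4, H6, R2}: 30 + 72 = 102
  {T7} + {A6, U4, H6, R2}: 56 + 67 = 123
  {A6, T7} + {U4, H6, R2}: 60 + 67 = 127
  {U4} + {A6, T7, H6, R2}: 40 + 72 = 112
  {A6, U4} + {T7, H6, R2}: 53 + 72 = 125
  {T7, U4} + {A6, H6, R2}: 56 + 67 = 123
  … (15 splits in total)
  {A6, T7, U4, H6} + {R2}: 66 + 24 = 90  ← best
Best: vehicle 1 HQ → A6 → T7 → H6 → U4 → HQ = 66; vehicle 2 HQ → R2 → HQ = 24; combined 90.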